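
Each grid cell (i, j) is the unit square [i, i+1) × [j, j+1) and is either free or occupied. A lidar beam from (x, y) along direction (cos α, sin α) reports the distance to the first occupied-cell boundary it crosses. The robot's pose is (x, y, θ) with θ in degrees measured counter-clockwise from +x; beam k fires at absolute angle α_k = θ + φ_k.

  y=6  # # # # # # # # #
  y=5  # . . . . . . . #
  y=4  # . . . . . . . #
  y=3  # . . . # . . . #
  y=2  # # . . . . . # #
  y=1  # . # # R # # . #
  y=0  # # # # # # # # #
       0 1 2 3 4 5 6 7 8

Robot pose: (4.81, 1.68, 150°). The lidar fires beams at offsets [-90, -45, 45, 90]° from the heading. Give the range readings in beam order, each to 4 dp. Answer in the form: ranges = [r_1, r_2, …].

ranges = [4.9883, 1.3666, 0.8386, 0.7852]

beam 1: φ=-90°, α=60°
  d=(0.5000,0.8660)  start (4,1)  tX=0.3800 tY=0.3695  stride 1/|dx|=2.0000 1/|dy|=1.1547
    cross y-line → (4,2), t=0.3695
    cross x-line → (5,2), t=0.3800
    cross y-line → (5,3), t=1.5242
    cross x-line → (6,3), t=2.3800
    cross y-line → (6,4), t=2.6789
    cross y-line → (6,5), t=3.8336
    cross x-line → (7,5), t=4.3800
    cross y-line → (7,6), t=4.9883 (wall)
  → r_1 = 4.9883
beam 2: φ=-45°, α=105°
  d=(-0.2588,0.9659)  start (4,1)  tX=3.1296 tY=0.3313  stride 1/|dx|=3.8637 1/|dy|=1.0353
    cross y-line → (4,2), t=0.3313
    cross y-line → (4,3), t=1.3666 (wall)
  → r_2 = 1.3666
beam 3: φ=45°, α=195°
  d=(-0.9659,-0.2588)  start (4,1)  tX=0.8386 tY=2.6273  stride 1/|dx|=1.0353 1/|dy|=3.8637
    cross x-line → (3,1), t=0.8386 (wall)
  → r_3 = 0.8386
beam 4: φ=90°, α=240°
  d=(-0.5000,-0.8660)  start (4,1)  tX=1.6200 tY=0.7852  stride 1/|dx|=2.0000 1/|dy|=1.1547
    cross y-line → (4,0), t=0.7852 (wall)
  → r_4 = 0.7852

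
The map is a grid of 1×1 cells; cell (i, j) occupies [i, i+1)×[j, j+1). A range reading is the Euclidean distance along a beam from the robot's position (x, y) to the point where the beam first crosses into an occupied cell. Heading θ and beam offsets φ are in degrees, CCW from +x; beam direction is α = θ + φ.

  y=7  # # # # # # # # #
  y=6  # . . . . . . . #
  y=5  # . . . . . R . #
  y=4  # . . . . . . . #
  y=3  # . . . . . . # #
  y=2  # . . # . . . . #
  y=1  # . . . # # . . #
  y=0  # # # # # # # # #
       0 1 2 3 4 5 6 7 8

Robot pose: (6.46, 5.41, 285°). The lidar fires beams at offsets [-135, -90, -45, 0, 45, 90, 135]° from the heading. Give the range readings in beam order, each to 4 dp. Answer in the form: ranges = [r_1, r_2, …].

beam 1: φ=-135°, α=150°
  dir = (cos 150°, sin 150°) = (-0.8660, 0.5000); from cell (6,5)
  next x-line at t=0.5312, next y-line at t=1.1800; Δt_x=1.1547, Δt_y=2.0000
    x: enter (5,5) at t=0.5312
    y: enter (5,6) at t=1.1800
    x: enter (4,6) at t=1.6859
    x: enter (3,6) at t=2.8406
    y: enter (3,7) at t=3.1800 ← occupied
  → r_1 = 3.1800
beam 2: φ=-90°, α=195°
  dir = (cos 195°, sin 195°) = (-0.9659, -0.2588); from cell (6,5)
  next x-line at t=0.4762, next y-line at t=1.5841; Δt_x=1.0353, Δt_y=3.8637
    x: enter (5,5) at t=0.4762
    x: enter (4,5) at t=1.5115
    y: enter (4,4) at t=1.5841
    x: enter (3,4) at t=2.5468
    x: enter (2,4) at t=3.5821
    x: enter (1,4) at t=4.6173
    y: enter (1,3) at t=5.4478
    x: enter (0,3) at t=5.6526 ← occupied
  → r_2 = 5.6526
beam 3: φ=-45°, α=240°
  dir = (cos 240°, sin 240°) = (-0.5000, -0.8660); from cell (6,5)
  next x-line at t=0.9200, next y-line at t=0.4734; Δt_x=2.0000, Δt_y=1.1547
    y: enter (6,4) at t=0.4734
    x: enter (5,4) at t=0.9200
    y: enter (5,3) at t=1.6281
    y: enter (5,2) at t=2.7828
    x: enter (4,2) at t=2.9200
    y: enter (4,1) at t=3.9375 ← occupied
  → r_3 = 3.9375
beam 4: φ=0°, α=285°
  dir = (cos 285°, sin 285°) = (0.2588, -0.9659); from cell (6,5)
  next x-line at t=2.0864, next y-line at t=0.4245; Δt_x=3.8637, Δt_y=1.0353
    y: enter (6,4) at t=0.4245
    y: enter (6,3) at t=1.4597
    x: enter (7,3) at t=2.0864 ← occupied
  → r_4 = 2.0864
beam 5: φ=45°, α=330°
  dir = (cos 330°, sin 330°) = (0.8660, -0.5000); from cell (6,5)
  next x-line at t=0.6235, next y-line at t=0.8200; Δt_x=1.1547, Δt_y=2.0000
    x: enter (7,5) at t=0.6235
    y: enter (7,4) at t=0.8200
    x: enter (8,4) at t=1.7782 ← occupied
  → r_5 = 1.7782
beam 6: φ=90°, α=15°
  dir = (cos 15°, sin 15°) = (0.9659, 0.2588); from cell (6,5)
  next x-line at t=0.5590, next y-line at t=2.2796; Δt_x=1.0353, Δt_y=3.8637
    x: enter (7,5) at t=0.5590
    x: enter (8,5) at t=1.5943 ← occupied
  → r_6 = 1.5943
beam 7: φ=135°, α=60°
  dir = (cos 60°, sin 60°) = (0.5000, 0.8660); from cell (6,5)
  next x-line at t=1.0800, next y-line at t=0.6813; Δt_x=2.0000, Δt_y=1.1547
    y: enter (6,6) at t=0.6813
    x: enter (7,6) at t=1.0800
    y: enter (7,7) at t=1.8360 ← occupied
  → r_7 = 1.8360

ranges = [3.1800, 5.6526, 3.9375, 2.0864, 1.7782, 1.5943, 1.8360]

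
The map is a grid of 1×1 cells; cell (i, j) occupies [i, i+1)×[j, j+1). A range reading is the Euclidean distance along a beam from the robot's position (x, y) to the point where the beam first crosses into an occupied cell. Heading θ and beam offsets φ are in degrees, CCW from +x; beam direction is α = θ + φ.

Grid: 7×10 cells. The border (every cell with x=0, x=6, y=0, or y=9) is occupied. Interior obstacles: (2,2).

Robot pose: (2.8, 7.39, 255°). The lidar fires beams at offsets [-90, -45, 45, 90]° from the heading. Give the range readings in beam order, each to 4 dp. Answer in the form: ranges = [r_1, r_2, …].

beam 1: φ=-90°, α=165°
  dir = (cos 165°, sin 165°) = (-0.9659, 0.2588); from cell (2,7)
  next x-line at t=0.8282, next y-line at t=2.3569; Δt_x=1.0353, Δt_y=3.8637
    x: enter (1,7) at t=0.8282
    x: enter (0,7) at t=1.8635 ← occupied
  → r_1 = 1.8635
beam 2: φ=-45°, α=210°
  dir = (cos 210°, sin 210°) = (-0.8660, -0.5000); from cell (2,7)
  next x-line at t=0.9238, next y-line at t=0.7800; Δt_x=1.1547, Δt_y=2.0000
    y: enter (2,6) at t=0.7800
    x: enter (1,6) at t=0.9238
    x: enter (0,6) at t=2.0785 ← occupied
  → r_2 = 2.0785
beam 3: φ=45°, α=300°
  dir = (cos 300°, sin 300°) = (0.5000, -0.8660); from cell (2,7)
  next x-line at t=0.4000, next y-line at t=0.4503; Δt_x=2.0000, Δt_y=1.1547
    x: enter (3,7) at t=0.4000
    y: enter (3,6) at t=0.4503
    y: enter (3,5) at t=1.6050
    x: enter (4,5) at t=2.4000
    y: enter (4,4) at t=2.7597
    y: enter (4,3) at t=3.9144
    x: enter (5,3) at t=4.4000
    y: enter (5,2) at t=5.0691
    y: enter (5,1) at t=6.2238
    x: enter (6,1) at t=6.4000 ← occupied
  → r_3 = 6.4000
beam 4: φ=90°, α=345°
  dir = (cos 345°, sin 345°) = (0.9659, -0.2588); from cell (2,7)
  next x-line at t=0.2071, next y-line at t=1.5068; Δt_x=1.0353, Δt_y=3.8637
    x: enter (3,7) at t=0.2071
    x: enter (4,7) at t=1.2423
    y: enter (4,6) at t=1.5068
    x: enter (5,6) at t=2.2776
    x: enter (6,6) at t=3.3129 ← occupied
  → r_4 = 3.3129

ranges = [1.8635, 2.0785, 6.4000, 3.3129]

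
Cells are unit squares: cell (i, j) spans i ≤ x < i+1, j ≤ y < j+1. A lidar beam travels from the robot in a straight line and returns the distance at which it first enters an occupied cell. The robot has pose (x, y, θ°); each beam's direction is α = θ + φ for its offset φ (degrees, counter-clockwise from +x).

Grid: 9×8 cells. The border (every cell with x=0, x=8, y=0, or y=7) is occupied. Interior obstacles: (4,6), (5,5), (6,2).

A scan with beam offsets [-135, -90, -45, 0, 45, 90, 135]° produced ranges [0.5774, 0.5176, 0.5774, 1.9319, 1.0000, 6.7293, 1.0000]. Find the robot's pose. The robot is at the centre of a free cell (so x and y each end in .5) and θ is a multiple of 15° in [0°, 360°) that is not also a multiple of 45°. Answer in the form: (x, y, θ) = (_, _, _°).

Enumerate (i+0.5, j+0.5, θ) over the 39 free cells and 16 admissible headings. For each, cast all 7 beams and compare to the given ranges.
  (1.5, 5.5, 255°): beam 1 = 1.0000 ≠ 0.5774 ✗
  (5.5, 1.5, 345°): beam 1 = 1.0000 ≠ 0.5774 ✗
  (4.5, 3.5, 285°): beam 1 = 4.0415 ≠ 0.5774 ✗
  (1.5, 1.5, 285°): beam 4 = 0.5176 ≠ 1.9319 ✗
  …
  (7.5, 1.5, 75°): r_1=0.5774, r_2=0.5176, r_3=0.5774, r_4=1.9319, r_5=1.0000, r_6=6.7293, r_7=1.0000 — all match ✓
No second candidate reproduces the full scan.

(x, y, θ) = (7.5, 1.5, 75°)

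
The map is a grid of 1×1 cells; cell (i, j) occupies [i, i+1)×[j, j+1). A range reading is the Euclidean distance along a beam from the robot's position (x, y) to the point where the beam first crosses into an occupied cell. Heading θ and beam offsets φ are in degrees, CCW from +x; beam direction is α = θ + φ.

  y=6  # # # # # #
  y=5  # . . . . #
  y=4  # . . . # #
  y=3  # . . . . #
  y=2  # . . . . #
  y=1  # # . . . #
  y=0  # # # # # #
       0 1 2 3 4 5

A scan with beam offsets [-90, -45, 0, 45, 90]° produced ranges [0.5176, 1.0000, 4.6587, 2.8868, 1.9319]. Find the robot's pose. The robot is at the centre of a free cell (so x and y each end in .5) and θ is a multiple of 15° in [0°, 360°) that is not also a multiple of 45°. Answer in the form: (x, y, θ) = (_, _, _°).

Enumerate (i+0.5, j+0.5, θ) over the 18 free cells and 16 admissible headings. For each, cast all 5 beams and compare to the given ranges.
  (2.5, 4.5, 75°): beam 1 = 1.5529 ≠ 0.5176 ✗
  (1.5, 2.5, 240°): beam 1 = 0.5774 ≠ 0.5176 ✗
  (1.5, 3.5, 60°): beam 1 = 4.0415 ≠ 0.5176 ✗
  (1.5, 5.5, 195°): beam 2 = 0.5774 ≠ 1.0000 ✗
  …
  (1.5, 5.5, 285°): r_1=0.5176, r_2=1.0000, r_3=4.6587, r_4=2.8868, r_5=1.9319 — all match ✓
Only this pose fits every beam.

(x, y, θ) = (1.5, 5.5, 285°)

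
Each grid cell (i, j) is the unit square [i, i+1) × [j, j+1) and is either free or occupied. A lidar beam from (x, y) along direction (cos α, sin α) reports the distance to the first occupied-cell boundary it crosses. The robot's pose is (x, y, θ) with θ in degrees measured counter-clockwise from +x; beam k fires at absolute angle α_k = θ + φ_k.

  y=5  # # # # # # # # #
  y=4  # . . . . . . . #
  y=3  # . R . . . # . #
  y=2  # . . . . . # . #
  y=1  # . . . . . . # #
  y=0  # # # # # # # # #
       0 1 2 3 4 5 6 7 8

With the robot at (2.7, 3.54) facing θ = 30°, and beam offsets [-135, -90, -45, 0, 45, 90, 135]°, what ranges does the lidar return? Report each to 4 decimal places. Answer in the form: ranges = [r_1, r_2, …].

ranges = [2.6296, 2.9329, 3.4164, 2.9200, 1.5115, 1.6859, 1.7600]

beam 1: φ=-135°, α=255°
  dir = (cos 255°, sin 255°) = (-0.2588, -0.9659); from cell (2,3)
  next x-line at t=2.7046, next y-line at t=0.5590; Δt_x=3.8637, Δt_y=1.0353
    y: enter (2,2) at t=0.5590
    y: enter (2,1) at t=1.5943
    y: enter (2,0) at t=2.6296 ← occupied
  → r_1 = 2.6296
beam 2: φ=-90°, α=300°
  dir = (cos 300°, sin 300°) = (0.5000, -0.8660); from cell (2,3)
  next x-line at t=0.6000, next y-line at t=0.6235; Δt_x=2.0000, Δt_y=1.1547
    x: enter (3,3) at t=0.6000
    y: enter (3,2) at t=0.6235
    y: enter (3,1) at t=1.7782
    x: enter (4,1) at t=2.6000
    y: enter (4,0) at t=2.9329 ← occupied
  → r_2 = 2.9329
beam 3: φ=-45°, α=345°
  dir = (cos 345°, sin 345°) = (0.9659, -0.2588); from cell (2,3)
  next x-line at t=0.3106, next y-line at t=2.0864; Δt_x=1.0353, Δt_y=3.8637
    x: enter (3,3) at t=0.3106
    x: enter (4,3) at t=1.3459
    y: enter (4,2) at t=2.0864
    x: enter (5,2) at t=2.3811
    x: enter (6,2) at t=3.4164 ← occupied
  → r_3 = 3.4164
beam 4: φ=0°, α=30°
  dir = (cos 30°, sin 30°) = (0.8660, 0.5000); from cell (2,3)
  next x-line at t=0.3464, next y-line at t=0.9200; Δt_x=1.1547, Δt_y=2.0000
    x: enter (3,3) at t=0.3464
    y: enter (3,4) at t=0.9200
    x: enter (4,4) at t=1.5011
    x: enter (5,4) at t=2.6558
    y: enter (5,5) at t=2.9200 ← occupied
  → r_4 = 2.9200
beam 5: φ=45°, α=75°
  dir = (cos 75°, sin 75°) = (0.2588, 0.9659); from cell (2,3)
  next x-line at t=1.1591, next y-line at t=0.4762; Δt_x=3.8637, Δt_y=1.0353
    y: enter (2,4) at t=0.4762
    x: enter (3,4) at t=1.1591
    y: enter (3,5) at t=1.5115 ← occupied
  → r_5 = 1.5115
beam 6: φ=90°, α=120°
  dir = (cos 120°, sin 120°) = (-0.5000, 0.8660); from cell (2,3)
  next x-line at t=1.4000, next y-line at t=0.5312; Δt_x=2.0000, Δt_y=1.1547
    y: enter (2,4) at t=0.5312
    x: enter (1,4) at t=1.4000
    y: enter (1,5) at t=1.6859 ← occupied
  → r_6 = 1.6859
beam 7: φ=135°, α=165°
  dir = (cos 165°, sin 165°) = (-0.9659, 0.2588); from cell (2,3)
  next x-line at t=0.7247, next y-line at t=1.7773; Δt_x=1.0353, Δt_y=3.8637
    x: enter (1,3) at t=0.7247
    x: enter (0,3) at t=1.7600 ← occupied
  → r_7 = 1.7600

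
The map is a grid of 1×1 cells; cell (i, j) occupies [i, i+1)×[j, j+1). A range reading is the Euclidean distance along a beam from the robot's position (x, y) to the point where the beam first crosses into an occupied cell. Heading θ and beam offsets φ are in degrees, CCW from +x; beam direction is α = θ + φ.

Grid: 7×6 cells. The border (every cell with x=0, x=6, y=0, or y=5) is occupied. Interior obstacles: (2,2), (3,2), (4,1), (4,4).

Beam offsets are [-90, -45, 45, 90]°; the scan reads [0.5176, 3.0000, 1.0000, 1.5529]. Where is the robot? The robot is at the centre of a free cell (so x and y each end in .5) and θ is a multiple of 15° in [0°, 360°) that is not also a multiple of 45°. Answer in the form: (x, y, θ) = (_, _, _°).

Enumerate (i+0.5, j+0.5, θ) over the 16 free cells and 16 admissible headings. For each, cast all 4 beams and compare to the given ranges.
  (1.5, 2.5, 165°): beam 1 = 2.5882 ≠ 0.5176 ✗
  (1.5, 2.5, 300°): beam 1 = 0.5774 ≠ 0.5176 ✗
  (1.5, 1.5, 240°): beam 1 = 0.5774 ≠ 0.5176 ✗
  …
  (4.5, 3.5, 195°): r_1=0.5176, r_2=3.0000, r_3=1.0000, r_4=1.5529 — all match ✓
No second candidate reproduces the full scan.

(x, y, θ) = (4.5, 3.5, 195°)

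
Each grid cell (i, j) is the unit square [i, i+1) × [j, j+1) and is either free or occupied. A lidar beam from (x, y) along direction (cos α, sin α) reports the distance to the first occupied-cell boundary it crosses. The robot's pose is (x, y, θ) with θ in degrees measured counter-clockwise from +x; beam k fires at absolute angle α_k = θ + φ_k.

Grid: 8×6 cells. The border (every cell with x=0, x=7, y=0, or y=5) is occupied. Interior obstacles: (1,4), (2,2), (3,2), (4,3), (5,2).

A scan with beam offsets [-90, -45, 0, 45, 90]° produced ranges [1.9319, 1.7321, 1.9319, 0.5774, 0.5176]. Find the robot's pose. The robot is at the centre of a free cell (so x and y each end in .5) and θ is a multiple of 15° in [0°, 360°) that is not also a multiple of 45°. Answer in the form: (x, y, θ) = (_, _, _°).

Enumerate (i+0.5, j+0.5, θ) over the 19 free cells and 16 admissible headings. For each, cast all 5 beams and compare to the given ranges.
  (5.5, 1.5, 165°): beam 1 = 0.5176 ≠ 1.9319 ✗
  (5.5, 4.5, 75°): beam 1 = 1.5529 ≠ 1.9319 ✗
  (3.5, 1.5, 255°): beam 1 = 2.5882 ≠ 1.9319 ✗
  (3.5, 4.5, 285°): beam 1 = 1.5529 ≠ 1.9319 ✗
  (1.5, 1.5, 240°): beam 1 = 0.5774 ≠ 1.9319 ✗
  …
  (6.5, 4.5, 285°): r_1=1.9319, r_2=1.7321, r_3=1.9319, r_4=0.5774, r_5=0.5176 — all match ✓
Unique over the lattice → pose = (6.5, 4.5, 285°).

(x, y, θ) = (6.5, 4.5, 285°)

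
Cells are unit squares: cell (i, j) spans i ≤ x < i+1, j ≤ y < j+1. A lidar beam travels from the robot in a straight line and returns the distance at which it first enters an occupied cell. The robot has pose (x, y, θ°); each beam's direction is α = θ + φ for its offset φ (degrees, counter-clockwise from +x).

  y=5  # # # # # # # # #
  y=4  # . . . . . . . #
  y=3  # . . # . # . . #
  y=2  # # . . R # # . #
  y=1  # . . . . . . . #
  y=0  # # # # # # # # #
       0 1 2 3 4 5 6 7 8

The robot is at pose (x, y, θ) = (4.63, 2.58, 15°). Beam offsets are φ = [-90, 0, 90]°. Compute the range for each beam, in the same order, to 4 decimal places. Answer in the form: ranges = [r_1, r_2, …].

ranges = [1.6357, 0.3831, 2.5054]

beam 1: φ=-90°, α=285°
  d=(0.2588,-0.9659)  start (4,2)  tX=1.4296 tY=0.6005  stride 1/|dx|=3.8637 1/|dy|=1.0353
    cross y-line → (4,1), t=0.6005
    cross x-line → (5,1), t=1.4296
    cross y-line → (5,0), t=1.6357 (wall)
  → r_1 = 1.6357
beam 2: φ=0°, α=15°
  d=(0.9659,0.2588)  start (4,2)  tX=0.3831 tY=1.6228  stride 1/|dx|=1.0353 1/|dy|=3.8637
    cross x-line → (5,2), t=0.3831 (wall)
  → r_2 = 0.3831
beam 3: φ=90°, α=105°
  d=(-0.2588,0.9659)  start (4,2)  tX=2.4341 tY=0.4348  stride 1/|dx|=3.8637 1/|dy|=1.0353
    cross y-line → (4,3), t=0.4348
    cross y-line → (4,4), t=1.4701
    cross x-line → (3,4), t=2.4341
    cross y-line → (3,5), t=2.5054 (wall)
  → r_3 = 2.5054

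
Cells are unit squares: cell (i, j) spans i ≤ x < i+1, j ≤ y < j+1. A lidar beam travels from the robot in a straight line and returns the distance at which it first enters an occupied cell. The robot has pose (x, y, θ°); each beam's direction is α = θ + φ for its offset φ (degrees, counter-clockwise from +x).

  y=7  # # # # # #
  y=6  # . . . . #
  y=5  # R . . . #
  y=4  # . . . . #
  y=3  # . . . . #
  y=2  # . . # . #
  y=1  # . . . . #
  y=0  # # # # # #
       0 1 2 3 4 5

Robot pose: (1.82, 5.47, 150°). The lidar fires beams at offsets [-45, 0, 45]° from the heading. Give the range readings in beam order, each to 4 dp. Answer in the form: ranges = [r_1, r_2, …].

ranges = [1.5840, 0.9469, 0.8489]

beam 1: φ=-45°, α=105°
  cosα=-0.2588 sinα=0.9659 | (1,5) | tMaxX 3.1682 tMaxY 0.5487 | tΔX 3.8637 tΔY 1.0353
    t=0.5487 [y] (1,6)
    t=1.5840 [y] (1,7) — stop
  → r_1 = 1.5840
beam 2: φ=0°, α=150°
  cosα=-0.8660 sinα=0.5000 | (1,5) | tMaxX 0.9469 tMaxY 1.0600 | tΔX 1.1547 tΔY 2.0000
    t=0.9469 [x] (0,5) — stop
  → r_2 = 0.9469
beam 3: φ=45°, α=195°
  cosα=-0.9659 sinα=-0.2588 | (1,5) | tMaxX 0.8489 tMaxY 1.8159 | tΔX 1.0353 tΔY 3.8637
    t=0.8489 [x] (0,5) — stop
  → r_3 = 0.8489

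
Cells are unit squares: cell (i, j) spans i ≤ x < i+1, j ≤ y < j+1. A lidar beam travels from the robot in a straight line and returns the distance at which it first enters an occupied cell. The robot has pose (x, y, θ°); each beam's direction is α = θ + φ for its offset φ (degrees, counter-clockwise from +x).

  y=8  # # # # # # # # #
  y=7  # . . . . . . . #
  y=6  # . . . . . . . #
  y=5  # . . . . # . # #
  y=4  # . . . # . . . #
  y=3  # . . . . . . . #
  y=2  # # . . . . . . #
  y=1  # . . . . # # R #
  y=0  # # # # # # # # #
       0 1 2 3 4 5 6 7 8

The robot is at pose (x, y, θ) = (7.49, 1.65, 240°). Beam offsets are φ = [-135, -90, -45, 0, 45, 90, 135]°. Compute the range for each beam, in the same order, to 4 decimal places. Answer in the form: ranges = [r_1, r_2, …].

beam 1: φ=-135°, α=105°
  direction (-0.2588, 0.9659); cell (7,1); t to first gridline: x 1.8932, y 0.3623 (then +3.8637 / +1.0353)
    (7,2) via y @ 0.3623
    (7,3) via y @ 1.3976
    (6,3) via x @ 1.8932
    (6,4) via y @ 2.4329
    (6,5) via y @ 3.4682
    (6,6) via y @ 4.5035
    (6,7) via y @ 5.5387
    (5,7) via x @ 5.7569
    (5,8) via y @ 6.5740  # hit
  → r_1 = 6.5740
beam 2: φ=-90°, α=150°
  direction (-0.8660, 0.5000); cell (7,1); t to first gridline: x 0.5658, y 0.7000 (then +1.1547 / +2.0000)
    (6,1) via x @ 0.5658  # hit
  → r_2 = 0.5658
beam 3: φ=-45°, α=195°
  direction (-0.9659, -0.2588); cell (7,1); t to first gridline: x 0.5073, y 2.5114 (then +1.0353 / +3.8637)
    (6,1) via x @ 0.5073  # hit
  → r_3 = 0.5073
beam 4: φ=0°, α=240°
  direction (-0.5000, -0.8660); cell (7,1); t to first gridline: x 0.9800, y 0.7506 (then +2.0000 / +1.1547)
    (7,0) via y @ 0.7506  # hit
  → r_4 = 0.7506
beam 5: φ=45°, α=285°
  direction (0.2588, -0.9659); cell (7,1); t to first gridline: x 1.9705, y 0.6729 (then +3.8637 / +1.0353)
    (7,0) via y @ 0.6729  # hit
  → r_5 = 0.6729
beam 6: φ=90°, α=330°
  direction (0.8660, -0.5000); cell (7,1); t to first gridline: x 0.5889, y 1.3000 (then +1.1547 / +2.0000)
    (8,1) via x @ 0.5889  # hit
  → r_6 = 0.5889
beam 7: φ=135°, α=15°
  direction (0.9659, 0.2588); cell (7,1); t to first gridline: x 0.5280, y 1.3523 (then +1.0353 / +3.8637)
    (8,1) via x @ 0.5280  # hit
  → r_7 = 0.5280

ranges = [6.5740, 0.5658, 0.5073, 0.7506, 0.6729, 0.5889, 0.5280]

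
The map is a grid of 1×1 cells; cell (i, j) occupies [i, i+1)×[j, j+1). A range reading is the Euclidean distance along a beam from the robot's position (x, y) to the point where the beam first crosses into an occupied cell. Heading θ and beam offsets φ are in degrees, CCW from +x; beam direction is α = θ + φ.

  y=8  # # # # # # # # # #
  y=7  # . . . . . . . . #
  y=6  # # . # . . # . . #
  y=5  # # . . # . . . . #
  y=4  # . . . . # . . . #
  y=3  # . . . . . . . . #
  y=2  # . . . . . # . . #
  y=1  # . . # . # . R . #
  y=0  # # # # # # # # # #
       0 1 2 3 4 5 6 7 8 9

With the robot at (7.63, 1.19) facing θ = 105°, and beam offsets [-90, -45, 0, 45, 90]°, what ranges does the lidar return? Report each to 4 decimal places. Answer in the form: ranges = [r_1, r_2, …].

ranges = [1.4183, 2.7400, 4.9797, 1.6200, 0.7341]

beam 1: φ=-90°, α=15°
  d=(0.9659,0.2588)  start (7,1)  tX=0.3831 tY=3.1296  stride 1/|dx|=1.0353 1/|dy|=3.8637
    cross x-line → (8,1), t=0.3831
    cross x-line → (9,1), t=1.4183 (wall)
  → r_1 = 1.4183
beam 2: φ=-45°, α=60°
  d=(0.5000,0.8660)  start (7,1)  tX=0.7400 tY=0.9353  stride 1/|dx|=2.0000 1/|dy|=1.1547
    cross x-line → (8,1), t=0.7400
    cross y-line → (8,2), t=0.9353
    cross y-line → (8,3), t=2.0900
    cross x-line → (9,3), t=2.7400 (wall)
  → r_2 = 2.7400
beam 3: φ=0°, α=105°
  d=(-0.2588,0.9659)  start (7,1)  tX=2.4341 tY=0.8386  stride 1/|dx|=3.8637 1/|dy|=1.0353
    cross y-line → (7,2), t=0.8386
    cross y-line → (7,3), t=1.8738
    cross x-line → (6,3), t=2.4341
    cross y-line → (6,4), t=2.9091
    cross y-line → (6,5), t=3.9444
    cross y-line → (6,6), t=4.9797 (wall)
  → r_3 = 4.9797
beam 4: φ=45°, α=150°
  d=(-0.8660,0.5000)  start (7,1)  tX=0.7275 tY=1.6200  stride 1/|dx|=1.1547 1/|dy|=2.0000
    cross x-line → (6,1), t=0.7275
    cross y-line → (6,2), t=1.6200 (wall)
  → r_4 = 1.6200
beam 5: φ=90°, α=195°
  d=(-0.9659,-0.2588)  start (7,1)  tX=0.6522 tY=0.7341  stride 1/|dx|=1.0353 1/|dy|=3.8637
    cross x-line → (6,1), t=0.6522
    cross y-line → (6,0), t=0.7341 (wall)
  → r_5 = 0.7341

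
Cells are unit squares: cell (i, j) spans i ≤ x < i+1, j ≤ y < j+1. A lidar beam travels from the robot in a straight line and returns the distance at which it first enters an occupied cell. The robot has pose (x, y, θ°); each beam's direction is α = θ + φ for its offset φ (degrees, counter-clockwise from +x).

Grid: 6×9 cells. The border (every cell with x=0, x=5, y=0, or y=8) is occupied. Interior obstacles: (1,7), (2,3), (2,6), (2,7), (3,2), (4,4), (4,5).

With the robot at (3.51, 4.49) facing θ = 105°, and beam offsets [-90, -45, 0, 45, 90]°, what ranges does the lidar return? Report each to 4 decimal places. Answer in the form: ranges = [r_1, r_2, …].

ranges = [0.5073, 0.9800, 1.9705, 2.8983, 2.5985]

beam 1: φ=-90°, α=15°
  cosα=0.9659 sinα=0.2588 | (3,4) | tMaxX 0.5073 tMaxY 1.9705 | tΔX 1.0353 tΔY 3.8637
    t=0.5073 [x] (4,4) — stop
  → r_1 = 0.5073
beam 2: φ=-45°, α=60°
  cosα=0.5000 sinα=0.8660 | (3,4) | tMaxX 0.9800 tMaxY 0.5889 | tΔX 2.0000 tΔY 1.1547
    t=0.5889 [y] (3,5)
    t=0.9800 [x] (4,5) — stop
  → r_2 = 0.9800
beam 3: φ=0°, α=105°
  cosα=-0.2588 sinα=0.9659 | (3,4) | tMaxX 1.9705 tMaxY 0.5280 | tΔX 3.8637 tΔY 1.0353
    t=0.5280 [y] (3,5)
    t=1.5633 [y] (3,6)
    t=1.9705 [x] (2,6) — stop
  → r_3 = 1.9705
beam 4: φ=45°, α=150°
  cosα=-0.8660 sinα=0.5000 | (3,4) | tMaxX 0.5889 tMaxY 1.0200 | tΔX 1.1547 tΔY 2.0000
    t=0.5889 [x] (2,4)
    t=1.0200 [y] (2,5)
    t=1.7436 [x] (1,5)
    t=2.8983 [x] (0,5) — stop
  → r_4 = 2.8983
beam 5: φ=90°, α=195°
  cosα=-0.9659 sinα=-0.2588 | (3,4) | tMaxX 0.5280 tMaxY 1.8932 | tΔX 1.0353 tΔY 3.8637
    t=0.5280 [x] (2,4)
    t=1.5633 [x] (1,4)
    t=1.8932 [y] (1,3)
    t=2.5985 [x] (0,3) — stop
  → r_5 = 2.5985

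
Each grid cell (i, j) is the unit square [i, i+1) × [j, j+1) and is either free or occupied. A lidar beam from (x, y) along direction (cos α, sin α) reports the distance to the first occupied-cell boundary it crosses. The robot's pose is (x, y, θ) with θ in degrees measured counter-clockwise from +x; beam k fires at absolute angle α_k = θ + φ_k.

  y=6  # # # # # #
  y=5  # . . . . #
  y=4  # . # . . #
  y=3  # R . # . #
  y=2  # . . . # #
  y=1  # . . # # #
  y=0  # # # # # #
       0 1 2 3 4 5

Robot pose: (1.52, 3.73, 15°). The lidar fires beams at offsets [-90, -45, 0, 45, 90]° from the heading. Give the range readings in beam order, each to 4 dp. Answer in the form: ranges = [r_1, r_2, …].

ranges = [2.8263, 2.8637, 1.0432, 0.9600, 2.0091]

beam 1: φ=-90°, α=285°
  dir = (cos 285°, sin 285°) = (0.2588, -0.9659); from cell (1,3)
  next x-line at t=1.8546, next y-line at t=0.7558; Δt_x=3.8637, Δt_y=1.0353
    y: enter (1,2) at t=0.7558
    y: enter (1,1) at t=1.7910
    x: enter (2,1) at t=1.8546
    y: enter (2,0) at t=2.8263 ← occupied
  → r_1 = 2.8263
beam 2: φ=-45°, α=330°
  dir = (cos 330°, sin 330°) = (0.8660, -0.5000); from cell (1,3)
  next x-line at t=0.5543, next y-line at t=1.4600; Δt_x=1.1547, Δt_y=2.0000
    x: enter (2,3) at t=0.5543
    y: enter (2,2) at t=1.4600
    x: enter (3,2) at t=1.7090
    x: enter (4,2) at t=2.8637 ← occupied
  → r_2 = 2.8637
beam 3: φ=0°, α=15°
  dir = (cos 15°, sin 15°) = (0.9659, 0.2588); from cell (1,3)
  next x-line at t=0.4969, next y-line at t=1.0432; Δt_x=1.0353, Δt_y=3.8637
    x: enter (2,3) at t=0.4969
    y: enter (2,4) at t=1.0432 ← occupied
  → r_3 = 1.0432
beam 4: φ=45°, α=60°
  dir = (cos 60°, sin 60°) = (0.5000, 0.8660); from cell (1,3)
  next x-line at t=0.9600, next y-line at t=0.3118; Δt_x=2.0000, Δt_y=1.1547
    y: enter (1,4) at t=0.3118
    x: enter (2,4) at t=0.9600 ← occupied
  → r_4 = 0.9600
beam 5: φ=90°, α=105°
  dir = (cos 105°, sin 105°) = (-0.2588, 0.9659); from cell (1,3)
  next x-line at t=2.0091, next y-line at t=0.2795; Δt_x=3.8637, Δt_y=1.0353
    y: enter (1,4) at t=0.2795
    y: enter (1,5) at t=1.3148
    x: enter (0,5) at t=2.0091 ← occupied
  → r_5 = 2.0091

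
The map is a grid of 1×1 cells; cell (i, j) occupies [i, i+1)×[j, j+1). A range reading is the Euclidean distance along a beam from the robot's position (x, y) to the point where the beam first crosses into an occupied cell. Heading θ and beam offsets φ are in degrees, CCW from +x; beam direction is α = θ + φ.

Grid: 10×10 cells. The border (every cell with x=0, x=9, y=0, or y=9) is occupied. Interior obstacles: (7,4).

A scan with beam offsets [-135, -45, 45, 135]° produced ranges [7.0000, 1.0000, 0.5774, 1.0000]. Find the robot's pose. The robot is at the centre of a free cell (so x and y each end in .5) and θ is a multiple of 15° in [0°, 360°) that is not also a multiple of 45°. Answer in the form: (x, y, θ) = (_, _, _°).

(x, y, θ) = (8.5, 5.5, 285°)

Enumerate (i+0.5, j+0.5, θ) over the 63 free cells and 16 admissible headings. For each, cast all 4 beams and compare to the given ranges.
  (3.5, 6.5, 30°): beam 1 = 5.6940 ≠ 7.0000 ✗
  (4.5, 3.5, 15°): beam 1 = 2.8868 ≠ 7.0000 ✗
  (2.5, 5.5, 240°): beam 1 = 3.6235 ≠ 7.0000 ✗
  (5.5, 7.5, 75°): beam 1 = 3.0000 ≠ 7.0000 ✗
  (5.5, 4.5, 75°): beam 1 = 4.0415 ≠ 7.0000 ✗
  …
  (8.5, 5.5, 285°): r_1=7.0000, r_2=1.0000, r_3=0.5774, r_4=1.0000 — all match ✓
No second candidate reproduces the full scan.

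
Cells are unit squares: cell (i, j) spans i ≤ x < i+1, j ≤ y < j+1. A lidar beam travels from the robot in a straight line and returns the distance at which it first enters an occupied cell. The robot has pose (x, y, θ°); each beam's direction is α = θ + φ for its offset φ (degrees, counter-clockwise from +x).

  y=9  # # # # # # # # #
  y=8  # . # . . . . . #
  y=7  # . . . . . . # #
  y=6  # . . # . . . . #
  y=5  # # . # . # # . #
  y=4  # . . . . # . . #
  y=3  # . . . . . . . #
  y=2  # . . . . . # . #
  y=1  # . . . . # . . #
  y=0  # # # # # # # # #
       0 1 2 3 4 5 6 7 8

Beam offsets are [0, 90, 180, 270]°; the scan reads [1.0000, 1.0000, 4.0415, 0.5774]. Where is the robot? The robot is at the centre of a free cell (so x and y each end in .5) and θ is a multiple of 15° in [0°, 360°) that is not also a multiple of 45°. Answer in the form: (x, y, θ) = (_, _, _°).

(x, y, θ) = (4.5, 4.5, 60°)

The pose lattice has 46·16 = 736 candidates. Test each by forward raycasting.
  (4.5, 4.5, 120°): beam 2 = 4.0415 ≠ 1.0000 ✗
  (7.5, 4.5, 165°): beam 1 = 1.5529 ≠ 1.0000 ✗
  (1.5, 1.5, 330°): beam 2 = 4.0415 ≠ 1.0000 ✗
  (3.5, 4.5, 255°): beam 1 = 3.6235 ≠ 1.0000 ✗
  …
  (4.5, 4.5, 60°): r_1=1.0000, r_2=1.0000, r_3=4.0415, r_4=0.5774 — all match ✓
Unique over the lattice → pose = (4.5, 4.5, 60°).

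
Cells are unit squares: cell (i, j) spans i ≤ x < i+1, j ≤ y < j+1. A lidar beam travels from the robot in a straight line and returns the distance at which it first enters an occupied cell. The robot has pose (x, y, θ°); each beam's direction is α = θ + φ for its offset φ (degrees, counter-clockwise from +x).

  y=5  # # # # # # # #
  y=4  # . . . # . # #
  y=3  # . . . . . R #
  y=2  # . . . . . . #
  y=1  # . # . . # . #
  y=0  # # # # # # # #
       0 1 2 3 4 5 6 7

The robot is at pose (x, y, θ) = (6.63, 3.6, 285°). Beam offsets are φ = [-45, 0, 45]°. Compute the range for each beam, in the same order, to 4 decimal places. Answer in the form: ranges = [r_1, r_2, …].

beam 1: φ=-45°, α=240°
  d=(-0.5000,-0.8660)  start (6,3)  tX=1.2600 tY=0.6928  stride 1/|dx|=2.0000 1/|dy|=1.1547
    cross y-line → (6,2), t=0.6928
    cross x-line → (5,2), t=1.2600
    cross y-line → (5,1), t=1.8475 (wall)
  → r_1 = 1.8475
beam 2: φ=0°, α=285°
  d=(0.2588,-0.9659)  start (6,3)  tX=1.4296 tY=0.6212  stride 1/|dx|=3.8637 1/|dy|=1.0353
    cross y-line → (6,2), t=0.6212
    cross x-line → (7,2), t=1.4296 (wall)
  → r_2 = 1.4296
beam 3: φ=45°, α=330°
  d=(0.8660,-0.5000)  start (6,3)  tX=0.4272 tY=1.2000  stride 1/|dx|=1.1547 1/|dy|=2.0000
    cross x-line → (7,3), t=0.4272 (wall)
  → r_3 = 0.4272

ranges = [1.8475, 1.4296, 0.4272]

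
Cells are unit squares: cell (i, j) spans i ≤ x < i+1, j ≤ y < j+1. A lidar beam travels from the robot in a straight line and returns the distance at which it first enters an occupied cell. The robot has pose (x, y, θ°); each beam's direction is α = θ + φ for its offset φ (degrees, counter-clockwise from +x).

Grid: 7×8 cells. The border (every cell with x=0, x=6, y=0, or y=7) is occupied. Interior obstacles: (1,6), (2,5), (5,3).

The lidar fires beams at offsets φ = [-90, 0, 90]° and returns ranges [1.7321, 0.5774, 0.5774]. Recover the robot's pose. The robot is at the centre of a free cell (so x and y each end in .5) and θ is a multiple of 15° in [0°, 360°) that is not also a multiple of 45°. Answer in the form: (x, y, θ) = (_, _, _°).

(x, y, θ) = (5.5, 2.5, 330°)

Candidates: 27 free-cell centres × 16 headings = 432 poses. Raycast each; keep the one whose scan matches to 4 dp.
  (5.5, 2.5, 195°): beam 1 = 0.5176 ≠ 1.7321 ✗
  (1.5, 5.5, 30°): beam 1 = 5.1962 ≠ 1.7321 ✗
  (5.5, 1.5, 30°): beam 1 = 0.5774 ≠ 1.7321 ✗
  (5.5, 6.5, 285°): beam 1 = 2.5882 ≠ 1.7321 ✗
  …
  (5.5, 2.5, 330°): r_1=1.7321, r_2=0.5774, r_3=0.5774 — all match ✓
No second candidate reproduces the full scan.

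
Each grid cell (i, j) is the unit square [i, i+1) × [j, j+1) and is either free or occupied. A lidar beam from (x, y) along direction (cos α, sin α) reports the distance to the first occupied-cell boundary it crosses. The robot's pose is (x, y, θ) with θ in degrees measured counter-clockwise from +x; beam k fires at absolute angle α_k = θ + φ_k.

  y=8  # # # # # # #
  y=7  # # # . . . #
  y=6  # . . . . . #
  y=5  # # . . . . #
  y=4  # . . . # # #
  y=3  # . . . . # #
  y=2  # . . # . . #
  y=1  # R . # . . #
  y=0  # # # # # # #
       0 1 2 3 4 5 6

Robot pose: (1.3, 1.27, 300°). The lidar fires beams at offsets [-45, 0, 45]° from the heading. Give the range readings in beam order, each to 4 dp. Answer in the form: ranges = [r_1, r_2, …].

beam 1: φ=-45°, α=255°
  dir = (cos 255°, sin 255°) = (-0.2588, -0.9659); from cell (1,1)
  next x-line at t=1.1591, next y-line at t=0.2795; Δt_x=3.8637, Δt_y=1.0353
    y: enter (1,0) at t=0.2795 ← occupied
  → r_1 = 0.2795
beam 2: φ=0°, α=300°
  dir = (cos 300°, sin 300°) = (0.5000, -0.8660); from cell (1,1)
  next x-line at t=1.4000, next y-line at t=0.3118; Δt_x=2.0000, Δt_y=1.1547
    y: enter (1,0) at t=0.3118 ← occupied
  → r_2 = 0.3118
beam 3: φ=45°, α=345°
  dir = (cos 345°, sin 345°) = (0.9659, -0.2588); from cell (1,1)
  next x-line at t=0.7247, next y-line at t=1.0432; Δt_x=1.0353, Δt_y=3.8637
    x: enter (2,1) at t=0.7247
    y: enter (2,0) at t=1.0432 ← occupied
  → r_3 = 1.0432

ranges = [0.2795, 0.3118, 1.0432]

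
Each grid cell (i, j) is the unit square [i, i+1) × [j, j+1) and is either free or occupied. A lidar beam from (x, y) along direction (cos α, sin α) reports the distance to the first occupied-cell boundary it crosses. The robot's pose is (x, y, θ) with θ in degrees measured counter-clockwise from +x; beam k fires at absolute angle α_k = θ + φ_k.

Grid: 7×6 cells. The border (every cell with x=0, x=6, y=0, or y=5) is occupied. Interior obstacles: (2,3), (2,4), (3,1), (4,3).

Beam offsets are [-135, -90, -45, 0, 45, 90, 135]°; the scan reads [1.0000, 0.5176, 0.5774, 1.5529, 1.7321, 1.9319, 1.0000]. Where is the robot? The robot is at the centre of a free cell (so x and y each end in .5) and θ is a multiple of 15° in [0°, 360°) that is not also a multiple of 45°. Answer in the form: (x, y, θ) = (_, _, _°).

(x, y, θ) = (1.5, 2.5, 255°)

The pose lattice has 16·16 = 256 candidates. Test each by forward raycasting.
  (1.5, 4.5, 105°): beam 1 = 0.5774 ≠ 1.0000 ✗
  (1.5, 2.5, 120°): beam 1 = 1.9319 ≠ 1.0000 ✗
  (1.5, 4.5, 240°): beam 1 = 0.5176 ≠ 1.0000 ✗
  (5.5, 2.5, 120°): beam 1 = 0.5176 ≠ 1.0000 ✗
  (5.5, 4.5, 150°): beam 1 = 0.5176 ≠ 1.0000 ✗
  …
  (1.5, 2.5, 255°): r_1=1.0000, r_2=0.5176, r_3=0.5774, r_4=1.5529, r_5=1.7321, r_6=1.9319, r_7=1.0000 — all match ✓
No second candidate reproduces the full scan.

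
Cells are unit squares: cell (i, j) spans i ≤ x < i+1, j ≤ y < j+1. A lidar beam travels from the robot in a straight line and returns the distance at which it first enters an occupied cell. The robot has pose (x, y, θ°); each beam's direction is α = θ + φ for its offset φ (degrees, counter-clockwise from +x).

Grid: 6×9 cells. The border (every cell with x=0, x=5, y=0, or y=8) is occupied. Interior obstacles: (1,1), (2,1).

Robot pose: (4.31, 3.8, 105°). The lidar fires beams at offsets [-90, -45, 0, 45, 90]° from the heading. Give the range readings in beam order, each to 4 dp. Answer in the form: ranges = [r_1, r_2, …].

beam 1: φ=-90°, α=15°
  direction (0.9659, 0.2588); cell (4,3); t to first gridline: x 0.7143, y 0.7727 (then +1.0353 / +3.8637)
    (5,3) via x @ 0.7143  # hit
  → r_1 = 0.7143
beam 2: φ=-45°, α=60°
  direction (0.5000, 0.8660); cell (4,3); t to first gridline: x 1.3800, y 0.2309 (then +2.0000 / +1.1547)
    (4,4) via y @ 0.2309
    (5,4) via x @ 1.3800  # hit
  → r_2 = 1.3800
beam 3: φ=0°, α=105°
  direction (-0.2588, 0.9659); cell (4,3); t to first gridline: x 1.1977, y 0.2071 (then +3.8637 / +1.0353)
    (4,4) via y @ 0.2071
    (3,4) via x @ 1.1977
    (3,5) via y @ 1.2423
    (3,6) via y @ 2.2776
    (3,7) via y @ 3.3129
    (3,8) via y @ 4.3482  # hit
  → r_3 = 4.3482
beam 4: φ=45°, α=150°
  direction (-0.8660, 0.5000); cell (4,3); t to first gridline: x 0.3580, y 0.4000 (then +1.1547 / +2.0000)
    (3,3) via x @ 0.3580
    (3,4) via y @ 0.4000
    (2,4) via x @ 1.5127
    (2,5) via y @ 2.4000
    (1,5) via x @ 2.6674
    (0,5) via x @ 3.8221  # hit
  → r_4 = 3.8221
beam 5: φ=90°, α=195°
  direction (-0.9659, -0.2588); cell (4,3); t to first gridline: x 0.3209, y 3.0910 (then +1.0353 / +3.8637)
    (3,3) via x @ 0.3209
    (2,3) via x @ 1.3562
    (1,3) via x @ 2.3915
    (1,2) via y @ 3.0910
    (0,2) via x @ 3.4268  # hit
  → r_5 = 3.4268

ranges = [0.7143, 1.3800, 4.3482, 3.8221, 3.4268]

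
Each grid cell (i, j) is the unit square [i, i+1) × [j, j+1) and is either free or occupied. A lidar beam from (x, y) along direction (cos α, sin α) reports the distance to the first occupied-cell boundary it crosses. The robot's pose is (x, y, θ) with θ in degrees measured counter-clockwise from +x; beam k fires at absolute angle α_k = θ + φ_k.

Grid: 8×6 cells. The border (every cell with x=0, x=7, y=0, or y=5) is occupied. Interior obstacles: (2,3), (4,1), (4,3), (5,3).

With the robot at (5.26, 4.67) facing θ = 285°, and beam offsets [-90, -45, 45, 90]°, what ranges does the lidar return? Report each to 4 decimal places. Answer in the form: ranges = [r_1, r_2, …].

beam 1: φ=-90°, α=195°
  dir = (cos 195°, sin 195°) = (-0.9659, -0.2588); from cell (5,4)
  next x-line at t=0.2692, next y-line at t=2.5887; Δt_x=1.0353, Δt_y=3.8637
    x: enter (4,4) at t=0.2692
    x: enter (3,4) at t=1.3044
    x: enter (2,4) at t=2.3397
    y: enter (2,3) at t=2.5887 ← occupied
  → r_1 = 2.5887
beam 2: φ=-45°, α=240°
  dir = (cos 240°, sin 240°) = (-0.5000, -0.8660); from cell (5,4)
  next x-line at t=0.5200, next y-line at t=0.7736; Δt_x=2.0000, Δt_y=1.1547
    x: enter (4,4) at t=0.5200
    y: enter (4,3) at t=0.7736 ← occupied
  → r_2 = 0.7736
beam 3: φ=45°, α=330°
  dir = (cos 330°, sin 330°) = (0.8660, -0.5000); from cell (5,4)
  next x-line at t=0.8545, next y-line at t=1.3400; Δt_x=1.1547, Δt_y=2.0000
    x: enter (6,4) at t=0.8545
    y: enter (6,3) at t=1.3400
    x: enter (7,3) at t=2.0092 ← occupied
  → r_3 = 2.0092
beam 4: φ=90°, α=15°
  dir = (cos 15°, sin 15°) = (0.9659, 0.2588); from cell (5,4)
  next x-line at t=0.7661, next y-line at t=1.2750; Δt_x=1.0353, Δt_y=3.8637
    x: enter (6,4) at t=0.7661
    y: enter (6,5) at t=1.2750 ← occupied
  → r_4 = 1.2750

ranges = [2.5887, 0.7736, 2.0092, 1.2750]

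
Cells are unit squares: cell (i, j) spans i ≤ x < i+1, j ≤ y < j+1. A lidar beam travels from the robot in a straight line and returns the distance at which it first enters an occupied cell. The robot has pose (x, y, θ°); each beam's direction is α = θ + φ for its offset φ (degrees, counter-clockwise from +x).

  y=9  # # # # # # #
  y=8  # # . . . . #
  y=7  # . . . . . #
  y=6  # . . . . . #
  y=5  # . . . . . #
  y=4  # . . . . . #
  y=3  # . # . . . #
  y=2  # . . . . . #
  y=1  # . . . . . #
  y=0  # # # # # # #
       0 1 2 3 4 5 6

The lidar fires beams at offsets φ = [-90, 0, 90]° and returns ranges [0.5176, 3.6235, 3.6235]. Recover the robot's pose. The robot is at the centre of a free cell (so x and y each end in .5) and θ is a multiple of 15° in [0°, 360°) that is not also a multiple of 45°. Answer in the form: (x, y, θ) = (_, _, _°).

Candidates: 38 free-cell centres × 16 headings = 608 poses. Raycast each; keep the one whose scan matches to 4 dp.
  (4.5, 6.5, 75°): beam 1 = 1.5529 ≠ 0.5176 ✗
  (3.5, 5.5, 210°): beam 1 = 3.0000 ≠ 0.5176 ✗
  (5.5, 2.5, 300°): beam 1 = 3.0000 ≠ 0.5176 ✗
  (4.5, 6.5, 195°): beam 1 = 2.5882 ≠ 0.5176 ✗
  …
  (2.5, 4.5, 15°): r_1=0.5176, r_2=3.6235, r_3=3.6235 — all match ✓
Unique over the lattice → pose = (2.5, 4.5, 15°).

(x, y, θ) = (2.5, 4.5, 15°)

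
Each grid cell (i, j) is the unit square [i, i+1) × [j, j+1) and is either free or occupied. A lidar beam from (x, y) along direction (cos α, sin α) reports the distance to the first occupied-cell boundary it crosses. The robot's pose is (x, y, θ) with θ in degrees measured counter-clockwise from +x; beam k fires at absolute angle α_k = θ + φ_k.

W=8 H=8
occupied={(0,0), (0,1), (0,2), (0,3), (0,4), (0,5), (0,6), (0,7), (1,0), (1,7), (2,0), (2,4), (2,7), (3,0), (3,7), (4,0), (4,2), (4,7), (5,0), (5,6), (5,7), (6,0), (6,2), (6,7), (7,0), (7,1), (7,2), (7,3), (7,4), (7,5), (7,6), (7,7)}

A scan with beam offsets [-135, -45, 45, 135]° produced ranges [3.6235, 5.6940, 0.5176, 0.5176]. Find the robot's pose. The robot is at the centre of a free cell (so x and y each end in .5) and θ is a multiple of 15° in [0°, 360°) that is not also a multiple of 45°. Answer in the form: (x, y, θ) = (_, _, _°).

Enumerate (i+0.5, j+0.5, θ) over the 32 free cells and 16 admissible headings. For each, cast all 4 beams and compare to the given ranges.
  (3.5, 5.5, 150°): beam 1 = 1.9319 ≠ 3.6235 ✗
  (2.5, 1.5, 15°): beam 1 = 0.5774 ≠ 3.6235 ✗
  (4.5, 1.5, 105°): beam 1 = 1.0000 ≠ 3.6235 ✗
  (3.5, 6.5, 30°): beam 1 = 1.9319 ≠ 3.6235 ✗
  …
  (4.5, 6.5, 330°): r_1=3.6235, r_2=5.6940, r_3=0.5176, r_4=0.5176 — all match ✓
Only this pose fits every beam.

(x, y, θ) = (4.5, 6.5, 330°)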